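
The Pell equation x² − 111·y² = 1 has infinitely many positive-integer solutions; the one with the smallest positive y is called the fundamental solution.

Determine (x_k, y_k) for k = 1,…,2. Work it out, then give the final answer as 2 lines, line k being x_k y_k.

295 28
174049 16520

√111 = [10; 1,1,6,1,1,20, …], period ℓ=6 (even) → k=5
i=0: a=10 ⇒ p=10, q=1
…
i=4: a=1 ⇒ p=158, q=15
i=5: a=1 ⇒ p=295, q=28
→ (295, 28).  Check: 295²=87025, 111·28²=87024, difference 1.
(x_2, y_2) = (295·295 + 111·28·28, 295·28 + 28·295) = (174049, 16520)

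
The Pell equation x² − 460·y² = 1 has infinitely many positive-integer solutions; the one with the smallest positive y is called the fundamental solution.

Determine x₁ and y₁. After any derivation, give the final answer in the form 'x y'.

2535751 118230

[21; 2,4,3,1,2,10,2,1,3,4,2,42] for √460; ℓ=12 ⇒ convergent index 11
step 0: (21, 1)  from 21·(1,0) + (0,1)
step 1: (43, 2)  from 2·(21,1) + (1,0)
step 2: (193, 9)  from 4·(43,2) + (21,1)
step 3: (622, 29)  from 3·(193,9) + (43,2)
step 4: (815, 38)  from 1·(622,29) + (193,9)
step 5: (2252, 105)  from 2·(815,38) + (622,29)
step 6: (23335, 1088)  from 10·(2252,105) + (815,38)
step 7: (48922, 2281)  from 2·(23335,1088) + (2252,105)
step 8: (72257, 3369)  from 1·(48922,2281) + (23335,1088)
…
step 10: (1135029, 52921)  from 4·(265693,12388) + (72257,3369)
step 11: (2535751, 118230)  from 2·(1135029,52921) + (265693,12388)
fundamental: x₁=2535751, y₁=118230  (since 6430033134001 − 460·13978332900 = 1)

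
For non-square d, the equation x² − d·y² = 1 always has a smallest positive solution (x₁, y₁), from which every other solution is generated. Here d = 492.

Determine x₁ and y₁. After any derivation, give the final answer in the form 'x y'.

d=492: √d = [22; 5,1,1,10,1,1,5,44] (ℓ=8, even), read p_7/q_7
a_0=22:  p_0=22·1+0=22,  q_0=22·0+1=1
a_1=5:  p_1=5·22+1=111,  q_1=5·1+0=5
…
a_6=1:  p_6=1·2817+2573=5390,  q_6=1·127+116=243
a_7=5:  p_7=5·5390+2817=29767,  q_7=5·243+127=1342
(x₁, y₁) = (29767, 1342);  29767² − 492·1342² = 1 ✓

29767 1342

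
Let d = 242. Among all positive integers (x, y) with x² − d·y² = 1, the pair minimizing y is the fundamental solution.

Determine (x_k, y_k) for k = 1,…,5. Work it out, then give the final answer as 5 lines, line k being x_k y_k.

19601 1260
768398401 49394520
30122754096401 1936363971780
1180872205318713601 75909340372325040
46292552162781456490001 2975797959339522246300

√242 → a₀=15, period (1,1,3,1,14,1,3,1,1,30); ℓ=10 even so k=9
a_0=15:  p_0=15·1+0=15,  q_0=15·0+1=1
…
a_6=1:  p_6=1·2069+140=2209,  q_6=1·133+9=142
…
a_8=1:  p_8=1·8696+2209=10905,  q_8=1·559+142=701
a_9=1:  p_9=1·10905+8696=19601,  q_9=1·701+559=1260
fundamental: x₁=19601, y₁=1260  (since 384199201 − 242·1587600 = 1)
(19601+1260√242)^2 = 768398401 + 49394520√242
(19601+1260√242)^3 = 30122754096401 + 1936363971780√242
(19601+1260√242)^4 = 1180872205318713601 + 75909340372325040√242
(19601+1260√242)^5 = 46292552162781456490001 + 2975797959339522246300√242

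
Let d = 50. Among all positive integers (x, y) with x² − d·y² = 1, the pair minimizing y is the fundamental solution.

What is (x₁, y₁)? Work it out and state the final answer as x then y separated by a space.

99 14

[7; 14] for √50; ℓ=1 ⇒ convergent index 1
k=0  a_k=7  p_k/q_k = 7/1
k=1  a_k=14  p_k/q_k = 99/14
fundamental: x₁=99, y₁=14  (since 9801 − 50·196 = 1)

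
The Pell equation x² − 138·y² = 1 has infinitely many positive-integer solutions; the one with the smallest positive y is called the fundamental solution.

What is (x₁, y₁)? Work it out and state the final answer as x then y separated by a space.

47 4

[11; 1,2,1,22] for √138; ℓ=4 ⇒ convergent index 3
step 0: (11, 1)  from 11·(1,0) + (0,1)
…
step 2: (35, 3)  from 2·(12,1) + (11,1)
step 3: (47, 4)  from 1·(35,3) + (12,1)
(x₁, y₁) = (47, 4);  47² − 138·4² = 1 ✓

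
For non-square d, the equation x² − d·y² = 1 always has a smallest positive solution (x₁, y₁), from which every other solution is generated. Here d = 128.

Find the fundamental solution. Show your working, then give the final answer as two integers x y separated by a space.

577 51

d=128: √d = [11; 3,5,3,22] (ℓ=4, even), read p_3/q_3
step 0: (11, 1)  from 11·(1,0) + (0,1)
…
step 2: (181, 16)  from 5·(34,3) + (11,1)
step 3: (577, 51)  from 3·(181,16) + (34,3)
→ (577, 51).  Check: 577²=332929, 128·51²=332928, difference 1.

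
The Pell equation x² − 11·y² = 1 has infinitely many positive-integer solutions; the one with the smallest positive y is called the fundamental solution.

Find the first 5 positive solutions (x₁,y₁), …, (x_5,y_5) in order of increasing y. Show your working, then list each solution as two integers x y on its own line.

√11 = [3; 3,6, …], period ℓ=2 (even) → k=1
i=0: a=3 ⇒ p=3, q=1
i=1: a=3 ⇒ p=10, q=3
fundamental: x₁=10, y₁=3  (since 100 − 11·9 = 1)
(x_2, y_2) = (10·10 + 11·3·3, 10·3 + 3·10) = (199, 60)
(x_3, y_3) = (10·199 + 11·3·60, 10·60 + 3·199) = (3970, 1197)
(x_4, y_4) = (10·3970 + 11·3·1197, 10·1197 + 3·3970) = (79201, 23880)
(x_5, y_5) = (10·79201 + 11·3·23880, 10·23880 + 3·79201) = (1580050, 476403)

10 3
199 60
3970 1197
79201 23880
1580050 476403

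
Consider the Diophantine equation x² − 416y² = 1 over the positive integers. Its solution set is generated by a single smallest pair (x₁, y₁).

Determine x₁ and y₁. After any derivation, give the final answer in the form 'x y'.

[20; 2,1,1,9,1,1,2,40] for √416; ℓ=8 ⇒ convergent index 7
a_0=20:  p_0=20·1+0=20,  q_0=20·0+1=1
…
a_3=1:  p_3=1·61+41=102,  q_3=1·3+2=5
a_4=9:  p_4=9·102+61=979,  q_4=9·5+3=48
a_5=1:  p_5=1·979+102=1081,  q_5=1·48+5=53
a_6=1:  p_6=1·1081+979=2060,  q_6=1·53+48=101
a_7=2:  p_7=2·2060+1081=5201,  q_7=2·101+53=255
→ (5201, 255).  Check: 5201²=27050401, 416·255²=27050400, difference 1.

5201 255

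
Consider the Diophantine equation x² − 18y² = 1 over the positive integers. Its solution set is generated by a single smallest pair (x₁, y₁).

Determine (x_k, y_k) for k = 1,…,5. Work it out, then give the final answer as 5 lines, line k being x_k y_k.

17 4
577 136
19601 4620
665857 156944
22619537 5331476

√18 = [4; 4,8, …], period ℓ=2 (even) → k=1
a_0=4:  p_0=4·1+0=4,  q_0=4·0+1=1
a_1=4:  p_1=4·4+1=17,  q_1=4·1+0=4
→ (17, 4).  Check: 17²=289, 18·4²=288, difference 1.
(x_2, y_2) = (17·17 + 18·4·4, 17·4 + 4·17) = (577, 136)
(x_3, y_3) = (17·577 + 18·4·136, 17·136 + 4·577) = (19601, 4620)
(x_4, y_4) = (17·19601 + 18·4·4620, 17·4620 + 4·19601) = (665857, 156944)
(x_5, y_5) = (17·665857 + 18·4·156944, 17·156944 + 4·665857) = (22619537, 5331476)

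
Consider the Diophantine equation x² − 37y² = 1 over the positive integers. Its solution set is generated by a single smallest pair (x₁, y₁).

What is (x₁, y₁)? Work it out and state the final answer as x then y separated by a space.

[6; 12] for √37; ℓ=1 ⇒ convergent index 1
k=0  a_k=6  p_k/q_k = 6/1
k=1  a_k=12  p_k/q_k = 73/12
fundamental: x₁=73, y₁=12  (since 5329 − 37·144 = 1)

73 12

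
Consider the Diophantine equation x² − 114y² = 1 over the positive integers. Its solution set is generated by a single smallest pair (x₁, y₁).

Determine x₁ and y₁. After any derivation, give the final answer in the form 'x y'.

d=114: √d = [10; 1,2,10,2,1,20] (ℓ=6, even), read p_5/q_5
step 0: (10, 1)  from 10·(1,0) + (0,1)
…
step 2: (32, 3)  from 2·(11,1) + (10,1)
step 3: (331, 31)  from 10·(32,3) + (11,1)
step 4: (694, 65)  from 2·(331,31) + (32,3)
step 5: (1025, 96)  from 1·(694,65) + (331,31)
(x₁, y₁) = (1025, 96);  1025² − 114·96² = 1 ✓

1025 96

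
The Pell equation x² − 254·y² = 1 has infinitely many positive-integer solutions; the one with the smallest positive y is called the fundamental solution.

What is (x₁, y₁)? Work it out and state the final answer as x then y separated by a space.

255 16

d=254: √d = [15; 1,14,1,30] (ℓ=4, even), read p_3/q_3
k=0  a_k=15  p_k/q_k = 15/1
k=1  a_k=1  p_k/q_k = 16/1
k=2  a_k=14  p_k/q_k = 239/15
k=3  a_k=1  p_k/q_k = 255/16
(x₁, y₁) = (255, 16);  255² − 254·16² = 1 ✓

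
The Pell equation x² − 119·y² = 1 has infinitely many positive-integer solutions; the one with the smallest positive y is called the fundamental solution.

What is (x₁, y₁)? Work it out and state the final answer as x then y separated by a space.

√119 = [10; 1,9,1,20, …], period ℓ=4 (even) → k=3
step 0: (10, 1)  from 10·(1,0) + (0,1)
…
step 2: (109, 10)  from 9·(11,1) + (10,1)
step 3: (120, 11)  from 1·(109,10) + (11,1)
(x₁, y₁) = (120, 11);  120² − 119·11² = 1 ✓

120 11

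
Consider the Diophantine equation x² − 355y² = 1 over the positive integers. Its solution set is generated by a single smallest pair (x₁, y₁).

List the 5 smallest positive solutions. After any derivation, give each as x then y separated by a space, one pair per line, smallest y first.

d=355: √d = [18; 1,5,3,3,1,6,1,3,3,5,1,36] (ℓ=12, even), read p_11/q_11
k=0  a_k=18  p_k/q_k = 18/1
k=1  a_k=1  p_k/q_k = 19/1
k=2  a_k=5  p_k/q_k = 113/6
k=3  a_k=3  p_k/q_k = 358/19
k=4  a_k=3  p_k/q_k = 1187/63
k=5  a_k=1  p_k/q_k = 1545/82
k=6  a_k=6  p_k/q_k = 10457/555
k=7  a_k=1  p_k/q_k = 12002/637
k=8  a_k=3  p_k/q_k = 46463/2466
k=9  a_k=3  p_k/q_k = 151391/8035
k=10  a_k=5  p_k/q_k = 803418/42641
k=11  a_k=1  p_k/q_k = 954809/50676
(x₁, y₁) = (954809, 50676);  954809² − 355·50676² = 1 ✓
n=2: (954809,50676)∘(954809,50676) = (954809·954809+355·50676·50676, 954809·50676+50676·954809) = (1823320452961,96771801768)
n=3: (1823320452961,96771801768)∘(954809,50676) = (954809·1823320452961+355·50676·96771801768, 954809·96771801768+50676·1823320452961) = (3481845556741524089,184797174548553948)
n=4: (3481845556741524089,184797174548553948)∘(954809,50676) = (954809·3481845556741524089+355·50676·184797174548553948, 954809·184797174548553948+50676·3481845556741524089) = (6648994948371812427335041,352892010866963721270096)
n=5: (6648994948371812427335041,352892010866963721270096)∘(954809,50676) = (954809·6648994948371812427335041+355·50676·352892010866963721270096, 954809·352892010866963721270096+50676·6648994948371812427335041) = (12697040435316401858305944800249,673888936007564730309809629380)

954809 50676
1823320452961 96771801768
3481845556741524089 184797174548553948
6648994948371812427335041 352892010866963721270096
12697040435316401858305944800249 673888936007564730309809629380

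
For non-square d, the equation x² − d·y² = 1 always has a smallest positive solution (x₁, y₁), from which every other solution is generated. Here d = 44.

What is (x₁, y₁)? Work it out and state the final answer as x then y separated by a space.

[6; 1,1,1,2,1,1,1,12] for √44; ℓ=8 ⇒ convergent index 7
k=0  a_k=6  p_k/q_k = 6/1
…
k=4  a_k=2  p_k/q_k = 53/8
…
k=6  a_k=1  p_k/q_k = 126/19
k=7  a_k=1  p_k/q_k = 199/30
fundamental: x₁=199, y₁=30  (since 39601 − 44·900 = 1)

199 30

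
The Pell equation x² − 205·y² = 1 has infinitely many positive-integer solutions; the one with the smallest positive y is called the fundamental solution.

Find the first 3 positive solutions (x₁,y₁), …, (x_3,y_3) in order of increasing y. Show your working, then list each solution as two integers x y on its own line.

[14; 3,6,1,4,1,6,3,28] for √205; ℓ=8 ⇒ convergent index 7
i=0: a=14 ⇒ p=14, q=1
i=1: a=3 ⇒ p=43, q=3
i=2: a=6 ⇒ p=272, q=19
i=3: a=1 ⇒ p=315, q=22
…
i=5: a=1 ⇒ p=1847, q=129
i=6: a=6 ⇒ p=12614, q=881
i=7: a=3 ⇒ p=39689, q=2772
(x₁, y₁) = (39689, 2772);  39689² − 205·2772² = 1 ✓
k=2:  x_2 = 39689·39689+205·2772·2772 = 3150433441,  y_2 = 39689·2772+2772·39689 = 220035816
k=3:  x_3 = 39689·3150433441+205·2772·220035816 = 250075105640009,  y_3 = 39689·220035816+2772·3150433441 = 17466002999676

39689 2772
3150433441 220035816
250075105640009 17466002999676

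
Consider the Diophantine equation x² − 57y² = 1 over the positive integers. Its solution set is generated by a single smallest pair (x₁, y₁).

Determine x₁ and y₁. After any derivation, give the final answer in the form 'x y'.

151 20

d=57: √d = [7; 1,1,4,1,1,14] (ℓ=6, even), read p_5/q_5
k=0  a_k=7  p_k/q_k = 7/1
k=1  a_k=1  p_k/q_k = 8/1
k=2  a_k=1  p_k/q_k = 15/2
k=3  a_k=4  p_k/q_k = 68/9
k=4  a_k=1  p_k/q_k = 83/11
k=5  a_k=1  p_k/q_k = 151/20
(x₁, y₁) = (151, 20);  151² − 57·20² = 1 ✓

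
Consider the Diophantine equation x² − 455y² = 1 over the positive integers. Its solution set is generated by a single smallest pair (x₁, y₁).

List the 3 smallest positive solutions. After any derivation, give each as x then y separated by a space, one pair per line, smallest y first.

d=455: √d = [21; 3,42] (ℓ=2, even), read p_1/q_1
a_0=21:  p_0=21·1+0=21,  q_0=21·0+1=1
a_1=3:  p_1=3·21+1=64,  q_1=3·1+0=3
→ (64, 3).  Check: 64²=4096, 455·3²=4095, difference 1.
k=2:  x_2 = 64·64+455·3·3 = 8191,  y_2 = 64·3+3·64 = 384
k=3:  x_3 = 64·8191+455·3·384 = 1048384,  y_3 = 64·384+3·8191 = 49149

64 3
8191 384
1048384 49149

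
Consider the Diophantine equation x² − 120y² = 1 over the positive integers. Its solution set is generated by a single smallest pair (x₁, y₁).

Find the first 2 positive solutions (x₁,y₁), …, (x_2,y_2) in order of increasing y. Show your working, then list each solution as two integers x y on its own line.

d=120: √d = [10; 1,20] (ℓ=2, even), read p_1/q_1
step 0: (10, 1)  from 10·(1,0) + (0,1)
step 1: (11, 1)  from 1·(10,1) + (1,0)
→ (11, 1).  Check: 11²=121, 120·1²=120, difference 1.
n=2: (11,1)∘(11,1) = (11·11+120·1·1, 11·1+1·11) = (241,22)

11 1
241 22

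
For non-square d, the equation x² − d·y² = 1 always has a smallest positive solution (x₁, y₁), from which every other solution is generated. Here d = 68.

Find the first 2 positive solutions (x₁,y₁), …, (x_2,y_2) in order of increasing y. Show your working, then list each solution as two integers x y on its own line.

√68 = [8; 4,16, …], period ℓ=2 (even) → k=1
a_0=8:  p_0=8·1+0=8,  q_0=8·0+1=1
a_1=4:  p_1=4·8+1=33,  q_1=4·1+0=4
→ (33, 4).  Check: 33²=1089, 68·4²=1088, difference 1.
n=2: (33,4)∘(33,4) = (33·33+68·4·4, 33·4+4·33) = (2177,264)

33 4
2177 264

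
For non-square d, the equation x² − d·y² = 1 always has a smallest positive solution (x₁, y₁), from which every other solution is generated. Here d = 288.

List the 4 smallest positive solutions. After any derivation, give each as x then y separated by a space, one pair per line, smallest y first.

17 1
577 34
19601 1155
665857 39236

[16; 1,32] for √288; ℓ=2 ⇒ convergent index 1
i=0: a=16 ⇒ p=16, q=1
i=1: a=1 ⇒ p=17, q=1
→ (17, 1).  Check: 17²=289, 288·1²=288, difference 1.
n=2: (17,1)∘(17,1) = (17·17+288·1·1, 17·1+1·17) = (577,34)
n=3: (577,34)∘(17,1) = (17·577+288·1·34, 17·34+1·577) = (19601,1155)
n=4: (19601,1155)∘(17,1) = (17·19601+288·1·1155, 17·1155+1·19601) = (665857,39236)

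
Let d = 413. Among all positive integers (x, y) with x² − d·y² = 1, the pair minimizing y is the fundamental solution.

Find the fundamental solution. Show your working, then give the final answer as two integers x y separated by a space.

113399 5580

√413 → a₀=20, period (3,9,1,4,1,9,3,40); ℓ=8 even so k=7
a_0=20:  p_0=20·1+0=20,  q_0=20·0+1=1
a_1=3:  p_1=3·20+1=61,  q_1=3·1+0=3
a_2=9:  p_2=9·61+20=569,  q_2=9·3+1=28
a_3=1:  p_3=1·569+61=630,  q_3=1·28+3=31
a_4=4:  p_4=4·630+569=3089,  q_4=4·31+28=152
…
a_6=9:  p_6=9·3719+3089=36560,  q_6=9·183+152=1799
a_7=3:  p_7=3·36560+3719=113399,  q_7=3·1799+183=5580
fundamental: x₁=113399, y₁=5580  (since 12859333201 − 413·31136400 = 1)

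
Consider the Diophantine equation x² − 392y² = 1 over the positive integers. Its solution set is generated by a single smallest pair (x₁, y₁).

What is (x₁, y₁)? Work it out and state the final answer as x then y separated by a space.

99 5

d=392: √d = [19; 1,3,1,38] (ℓ=4, even), read p_3/q_3
a_0=19:  p_0=19·1+0=19,  q_0=19·0+1=1
…
a_2=3:  p_2=3·20+19=79,  q_2=3·1+1=4
a_3=1:  p_3=1·79+20=99,  q_3=1·4+1=5
fundamental: x₁=99, y₁=5  (since 9801 − 392·25 = 1)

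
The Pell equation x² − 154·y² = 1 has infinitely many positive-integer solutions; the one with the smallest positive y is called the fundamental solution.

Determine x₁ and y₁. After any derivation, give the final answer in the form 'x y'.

21295 1716

[12; 2,2,3,1,2,1,3,2,2,24] for √154; ℓ=10 ⇒ convergent index 9
a_0=12:  p_0=12·1+0=12,  q_0=12·0+1=1
…
a_2=2:  p_2=2·25+12=62,  q_2=2·2+1=5
a_3=3:  p_3=3·62+25=211,  q_3=3·5+2=17
a_4=1:  p_4=1·211+62=273,  q_4=1·17+5=22
…
a_8=2:  p_8=2·3847+1030=8724,  q_8=2·310+83=703
a_9=2:  p_9=2·8724+3847=21295,  q_9=2·703+310=1716
fundamental: x₁=21295, y₁=1716  (since 453477025 − 154·2944656 = 1)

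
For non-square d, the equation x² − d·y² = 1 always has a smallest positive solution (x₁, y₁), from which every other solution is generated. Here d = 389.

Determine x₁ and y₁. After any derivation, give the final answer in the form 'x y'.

3287049 166660

√389 = [19; 1,2,1,1,1,1,2,1,38, …], period ℓ=9 (odd) → k=17
step 0: (19, 1)  from 19·(1,0) + (0,1)
step 1: (20, 1)  from 1·(19,1) + (1,0)
…
step 5: (217, 11)  from 1·(138,7) + (79,4)
step 6: (355, 18)  from 1·(217,11) + (138,7)
step 7: (927, 47)  from 2·(355,18) + (217,11)
…
step 11: (151493, 7681)  from 2·(50925,2582) + (49643,2517)
…
step 13: (353911, 17944)  from 1·(202418,10263) + (151493,7681)
step 14: (556329, 28207)  from 1·(353911,17944) + (202418,10263)
…
step 16: (2376809, 120509)  from 2·(910240,46151) + (556329,28207)
step 17: (3287049, 166660)  from 1·(2376809,120509) + (910240,46151)
(x₁, y₁) = (3287049, 166660);  3287049² − 389·166660² = 1 ✓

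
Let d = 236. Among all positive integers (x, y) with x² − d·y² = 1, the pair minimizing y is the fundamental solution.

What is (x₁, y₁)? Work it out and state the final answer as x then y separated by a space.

561799 36570

[15; 2,1,3,5,1,6,1,5,3,1,2,30] for √236; ℓ=12 ⇒ convergent index 11
k=0  a_k=15  p_k/q_k = 15/1
k=1  a_k=2  p_k/q_k = 31/2
…
k=3  a_k=3  p_k/q_k = 169/11
k=4  a_k=5  p_k/q_k = 891/58
…
k=6  a_k=6  p_k/q_k = 7251/472
…
k=10  a_k=1  p_k/q_k = 203535/13249
k=11  a_k=2  p_k/q_k = 561799/36570
→ (561799, 36570).  Check: 561799²=315618116401, 236·36570²=315618116400, difference 1.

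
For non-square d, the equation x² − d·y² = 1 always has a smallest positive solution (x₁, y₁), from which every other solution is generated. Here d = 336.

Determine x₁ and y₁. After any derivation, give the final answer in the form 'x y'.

[18; 3,36] for √336; ℓ=2 ⇒ convergent index 1
i=0: a=18 ⇒ p=18, q=1
i=1: a=3 ⇒ p=55, q=3
(x₁, y₁) = (55, 3);  55² − 336·3² = 1 ✓

55 3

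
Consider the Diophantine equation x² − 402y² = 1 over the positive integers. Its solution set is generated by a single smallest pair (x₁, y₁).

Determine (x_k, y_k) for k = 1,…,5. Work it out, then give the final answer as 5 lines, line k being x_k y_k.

√402 → a₀=20, period (20,40); ℓ=2 even so k=1
k=0  a_k=20  p_k/q_k = 20/1
k=1  a_k=20  p_k/q_k = 401/20
fundamental: x₁=401, y₁=20  (since 160801 − 402·400 = 1)
(401+20√402)^2 = 321601 + 16040√402
(401+20√402)^3 = 257923601 + 12864060√402
(401+20√402)^4 = 206854406401 + 10316960080√402
(401+20√402)^5 = 165896976010001 + 8274189120100√402

401 20
321601 16040
257923601 12864060
206854406401 10316960080
165896976010001 8274189120100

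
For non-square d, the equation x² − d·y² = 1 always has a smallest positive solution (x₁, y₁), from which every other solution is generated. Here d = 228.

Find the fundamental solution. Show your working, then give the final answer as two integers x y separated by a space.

√228 = [15; 10,30, …], period ℓ=2 (even) → k=1
a_0=15:  p_0=15·1+0=15,  q_0=15·0+1=1
a_1=10:  p_1=10·15+1=151,  q_1=10·1+0=10
→ (151, 10).  Check: 151²=22801, 228·10²=22800, difference 1.

151 10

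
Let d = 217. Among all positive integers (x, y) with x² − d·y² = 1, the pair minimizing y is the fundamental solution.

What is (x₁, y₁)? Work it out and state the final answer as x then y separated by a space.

3844063 260952

[14; 1,2,1,2,1,…,2,1,28] for √217; ℓ=16 ⇒ convergent index 15
k=0  a_k=14  p_k/q_k = 14/1
…
k=4  a_k=2  p_k/q_k = 162/11
k=5  a_k=1  p_k/q_k = 221/15
…
k=7  a_k=9  p_k/q_k = 3668/249
…
k=9  a_k=9  p_k/q_k = 139163/9447
k=10  a_k=1  p_k/q_k = 154218/10469
…
k=13  a_k=1  p_k/q_k = 1034361/70217
k=14  a_k=2  p_k/q_k = 2809702/190735
k=15  a_k=1  p_k/q_k = 3844063/260952
fundamental: x₁=3844063, y₁=260952  (since 14776820347969 − 217·68095946304 = 1)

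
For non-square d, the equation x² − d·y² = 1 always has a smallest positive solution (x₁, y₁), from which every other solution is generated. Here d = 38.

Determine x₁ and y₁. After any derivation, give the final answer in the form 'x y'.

37 6

d=38: √d = [6; 6,12] (ℓ=2, even), read p_1/q_1
i=0: a=6 ⇒ p=6, q=1
i=1: a=6 ⇒ p=37, q=6
→ (37, 6).  Check: 37²=1369, 38·6²=1368, difference 1.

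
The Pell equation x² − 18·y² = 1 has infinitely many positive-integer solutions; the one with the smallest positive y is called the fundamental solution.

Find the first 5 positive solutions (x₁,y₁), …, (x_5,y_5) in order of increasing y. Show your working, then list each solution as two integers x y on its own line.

√18 = [4; 4,8, …], period ℓ=2 (even) → k=1
step 0: (4, 1)  from 4·(1,0) + (0,1)
step 1: (17, 4)  from 4·(4,1) + (1,0)
→ (17, 4).  Check: 17²=289, 18·4²=288, difference 1.
(x_2, y_2) = (17·17 + 18·4·4, 17·4 + 4·17) = (577, 136)
(x_3, y_3) = (17·577 + 18·4·136, 17·136 + 4·577) = (19601, 4620)
(x_4, y_4) = (17·19601 + 18·4·4620, 17·4620 + 4·19601) = (665857, 156944)
(x_5, y_5) = (17·665857 + 18·4·156944, 17·156944 + 4·665857) = (22619537, 5331476)

17 4
577 136
19601 4620
665857 156944
22619537 5331476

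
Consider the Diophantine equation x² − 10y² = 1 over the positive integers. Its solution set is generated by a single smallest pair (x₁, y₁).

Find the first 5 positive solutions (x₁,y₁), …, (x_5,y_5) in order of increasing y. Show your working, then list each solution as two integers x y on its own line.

d=10: √d = [3; 6] (ℓ=1, odd), read p_1/q_1
k=0  a_k=3  p_k/q_k = 3/1
k=1  a_k=6  p_k/q_k = 19/6
→ (19, 6).  Check: 19²=361, 10·6²=360, difference 1.
(19+6√10)^2 = 721 + 228√10
(19+6√10)^3 = 27379 + 8658√10
(19+6√10)^4 = 1039681 + 328776√10
(19+6√10)^5 = 39480499 + 12484830√10

19 6
721 228
27379 8658
1039681 328776
39480499 12484830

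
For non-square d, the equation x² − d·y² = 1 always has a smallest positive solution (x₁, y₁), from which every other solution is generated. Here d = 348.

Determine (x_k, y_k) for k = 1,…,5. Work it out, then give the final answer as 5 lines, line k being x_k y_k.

1567 84
4910977 263256
15391000351 825044220
48235390189057 2585688322224
151169697461504287 8103546376805796

√348 → a₀=18, period (1,1,1,8,1,1,1,36); ℓ=8 even so k=7
a_0=18:  p_0=18·1+0=18,  q_0=18·0+1=1
a_1=1:  p_1=1·18+1=19,  q_1=1·1+0=1
a_2=1:  p_2=1·19+18=37,  q_2=1·1+1=2
a_3=1:  p_3=1·37+19=56,  q_3=1·2+1=3
…
a_5=1:  p_5=1·485+56=541,  q_5=1·26+3=29
a_6=1:  p_6=1·541+485=1026,  q_6=1·29+26=55
a_7=1:  p_7=1·1026+541=1567,  q_7=1·55+29=84
fundamental: x₁=1567, y₁=84  (since 2455489 − 348·7056 = 1)
(1567+84√348)^2 = 4910977 + 263256√348
(1567+84√348)^3 = 15391000351 + 825044220√348
(1567+84√348)^4 = 48235390189057 + 2585688322224√348
(1567+84√348)^5 = 151169697461504287 + 8103546376805796√348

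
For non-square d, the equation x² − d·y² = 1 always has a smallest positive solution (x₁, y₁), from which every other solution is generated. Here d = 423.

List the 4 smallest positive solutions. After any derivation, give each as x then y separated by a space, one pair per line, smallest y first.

d=423: √d = [20; 1,1,3,4,3,1,1,40] (ℓ=8, even), read p_7/q_7
step 0: (20, 1)  from 20·(1,0) + (0,1)
step 1: (21, 1)  from 1·(20,1) + (1,0)
step 2: (41, 2)  from 1·(21,1) + (20,1)
…
step 4: (617, 30)  from 4·(144,7) + (41,2)
step 5: (1995, 97)  from 3·(617,30) + (144,7)
step 6: (2612, 127)  from 1·(1995,97) + (617,30)
step 7: (4607, 224)  from 1·(2612,127) + (1995,97)
fundamental: x₁=4607, y₁=224  (since 21224449 − 423·50176 = 1)
n=2: (4607,224)∘(4607,224) = (4607·4607+423·224·224, 4607·224+224·4607) = (42448897,2063936)
n=3: (42448897,2063936)∘(4607,224) = (4607·42448897+423·224·2063936, 4607·2063936+224·42448897) = (391124132351,19017106080)
n=4: (391124132351,19017106080)∘(4607,224) = (4607·391124132351+423·224·19017106080, 4607·19017106080+224·391124132351) = (3603817713033217,175223613357184)

4607 224
42448897 2063936
391124132351 19017106080
3603817713033217 175223613357184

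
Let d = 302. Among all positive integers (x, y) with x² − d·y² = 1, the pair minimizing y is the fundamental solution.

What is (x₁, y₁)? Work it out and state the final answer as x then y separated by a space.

d=302: √d = [17; 2,1,1,1,4,…,1,2,34] (ℓ=16, even), read p_15/q_15
a_0=17:  p_0=17·1+0=17,  q_0=17·0+1=1
a_1=2:  p_1=2·17+1=35,  q_1=2·1+0=2
a_2=1:  p_2=1·35+17=52,  q_2=1·2+1=3
a_3=1:  p_3=1·52+35=87,  q_3=1·3+2=5
…
a_5=4:  p_5=4·139+87=643,  q_5=4·8+5=37
a_6=2:  p_6=2·643+139=1425,  q_6=2·37+8=82
a_7=1:  p_7=1·1425+643=2068,  q_7=1·82+37=119
a_8=16:  p_8=16·2068+1425=34513,  q_8=16·119+82=1986
…
a_10=2:  p_10=2·36581+34513=107675,  q_10=2·2105+1986=6196
a_11=4:  p_11=4·107675+36581=467281,  q_11=4·6196+2105=26889
a_12=1:  p_12=1·467281+107675=574956,  q_12=1·26889+6196=33085
a_13=1:  p_13=1·574956+467281=1042237,  q_13=1·33085+26889=59974
a_14=1:  p_14=1·1042237+574956=1617193,  q_14=1·59974+33085=93059
a_15=2:  p_15=2·1617193+1042237=4276623,  q_15=2·93059+59974=246092
→ (4276623, 246092).  Check: 4276623²=18289504284129, 302·246092²=18289504284128, difference 1.

4276623 246092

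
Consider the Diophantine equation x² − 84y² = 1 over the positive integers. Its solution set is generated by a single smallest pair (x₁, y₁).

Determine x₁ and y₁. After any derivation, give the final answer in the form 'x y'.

√84 → a₀=9, period (6,18); ℓ=2 even so k=1
i=0: a=9 ⇒ p=9, q=1
i=1: a=6 ⇒ p=55, q=6
(x₁, y₁) = (55, 6);  55² − 84·6² = 1 ✓

55 6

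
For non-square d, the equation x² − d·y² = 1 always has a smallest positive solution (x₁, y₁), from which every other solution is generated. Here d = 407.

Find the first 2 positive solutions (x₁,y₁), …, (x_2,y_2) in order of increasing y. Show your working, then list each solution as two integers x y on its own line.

√407 = [20; 5,1,2,1,5,40, …], period ℓ=6 (even) → k=5
step 0: (20, 1)  from 20·(1,0) + (0,1)
…
step 3: (343, 17)  from 2·(121,6) + (101,5)
step 4: (464, 23)  from 1·(343,17) + (121,6)
step 5: (2663, 132)  from 5·(464,23) + (343,17)
(x₁, y₁) = (2663, 132);  2663² − 407·132² = 1 ✓
(x_2, y_2) = (2663·2663 + 407·132·132, 2663·132 + 132·2663) = (14183137, 703032)

2663 132
14183137 703032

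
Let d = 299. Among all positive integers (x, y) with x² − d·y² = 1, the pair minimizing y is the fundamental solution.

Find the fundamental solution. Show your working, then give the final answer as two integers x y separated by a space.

[17; 3,2,3,34] for √299; ℓ=4 ⇒ convergent index 3
i=0: a=17 ⇒ p=17, q=1
i=1: a=3 ⇒ p=52, q=3
i=2: a=2 ⇒ p=121, q=7
i=3: a=3 ⇒ p=415, q=24
→ (415, 24).  Check: 415²=172225, 299·24²=172224, difference 1.

415 24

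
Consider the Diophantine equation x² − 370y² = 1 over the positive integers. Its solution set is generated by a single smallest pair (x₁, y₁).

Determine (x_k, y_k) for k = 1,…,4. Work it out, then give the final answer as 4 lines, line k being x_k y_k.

213859 11118
91471343761 4755368724
39123940210553539 2033956799880714
16734013458886067250241 869959934526623861928

√370 → a₀=19, period (4,4,38); ℓ=3 odd so k=5
k=0  a_k=19  p_k/q_k = 19/1
…
k=4  a_k=4  p_k/q_k = 50339/2617
k=5  a_k=4  p_k/q_k = 213859/11118
(x₁, y₁) = (213859, 11118);  213859² − 370·11118² = 1 ✓
k=2:  x_2 = 213859·213859+370·11118·11118 = 91471343761,  y_2 = 213859·11118+11118·213859 = 4755368724
k=3:  x_3 = 213859·91471343761+370·11118·4755368724 = 39123940210553539,  y_3 = 213859·4755368724+11118·91471343761 = 2033956799880714
k=4:  x_4 = 213859·39123940210553539+370·11118·2033956799880714 = 16734013458886067250241,  y_4 = 213859·2033956799880714+11118·39123940210553539 = 869959934526623861928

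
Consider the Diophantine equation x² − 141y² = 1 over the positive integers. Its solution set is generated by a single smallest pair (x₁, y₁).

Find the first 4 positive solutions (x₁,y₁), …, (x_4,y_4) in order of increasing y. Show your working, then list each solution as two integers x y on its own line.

95 8
18049 1520
3429215 288792
651532801 54868960

[11; 1,6,1,22] for √141; ℓ=4 ⇒ convergent index 3
k=0  a_k=11  p_k/q_k = 11/1
…
k=2  a_k=6  p_k/q_k = 83/7
k=3  a_k=1  p_k/q_k = 95/8
→ (95, 8).  Check: 95²=9025, 141·8²=9024, difference 1.
(95+8√141)^2 = 18049 + 1520√141
(95+8√141)^3 = 3429215 + 288792√141
(95+8√141)^4 = 651532801 + 54868960√141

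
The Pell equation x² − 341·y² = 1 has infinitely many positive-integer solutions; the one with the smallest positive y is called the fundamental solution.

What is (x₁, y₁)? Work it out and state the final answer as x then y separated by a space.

10626551 575460

√341 → a₀=18, period (2,6,1,8,2,…,6,2,36); ℓ=14 even so k=13
k=0  a_k=18  p_k/q_k = 18/1
k=1  a_k=2  p_k/q_k = 37/2
…
k=3  a_k=1  p_k/q_k = 277/15
k=4  a_k=8  p_k/q_k = 2456/133
k=5  a_k=2  p_k/q_k = 5189/281
k=6  a_k=1  p_k/q_k = 7645/414
k=7  a_k=2  p_k/q_k = 20479/1109
…
k=10  a_k=8  p_k/q_k = 641940/34763
k=11  a_k=1  p_k/q_k = 718667/38918
k=12  a_k=6  p_k/q_k = 4953942/268271
k=13  a_k=2  p_k/q_k = 10626551/575460
→ (10626551, 575460).  Check: 10626551²=112923586155601, 341·575460²=112923586155600, difference 1.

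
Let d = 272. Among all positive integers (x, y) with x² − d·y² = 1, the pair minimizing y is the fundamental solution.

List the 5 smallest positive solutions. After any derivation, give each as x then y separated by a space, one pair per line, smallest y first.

33 2
2177 132
143649 8710
9478657 574728
625447713 37923338

d=272: √d = [16; 2,32] (ℓ=2, even), read p_1/q_1
k=0  a_k=16  p_k/q_k = 16/1
k=1  a_k=2  p_k/q_k = 33/2
→ (33, 2).  Check: 33²=1089, 272·2²=1088, difference 1.
(33+2√272)^2 = 2177 + 132√272
(33+2√272)^3 = 143649 + 8710√272
(33+2√272)^4 = 9478657 + 574728√272
(33+2√272)^5 = 625447713 + 37923338√272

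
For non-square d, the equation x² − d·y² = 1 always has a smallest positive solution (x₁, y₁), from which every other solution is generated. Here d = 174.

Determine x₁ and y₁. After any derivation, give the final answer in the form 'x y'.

1451 110

√174 = [13; 5,4,5,26, …], period ℓ=4 (even) → k=3
i=0: a=13 ⇒ p=13, q=1
…
i=2: a=4 ⇒ p=277, q=21
i=3: a=5 ⇒ p=1451, q=110
→ (1451, 110).  Check: 1451²=2105401, 174·110²=2105400, difference 1.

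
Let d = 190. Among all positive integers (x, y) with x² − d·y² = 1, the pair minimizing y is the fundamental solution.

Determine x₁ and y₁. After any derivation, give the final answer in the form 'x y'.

[13; 1,3,1,1,1,…,3,1,26] for √190; ℓ=14 ⇒ convergent index 13
i=0: a=13 ⇒ p=13, q=1
…
i=2: a=3 ⇒ p=55, q=4
i=3: a=1 ⇒ p=69, q=5
…
i=10: a=1 ⇒ p=7085, q=514
…
i=12: a=3 ⇒ p=40787, q=2959
i=13: a=1 ⇒ p=52021, q=3774
(x₁, y₁) = (52021, 3774);  52021² − 190·3774² = 1 ✓

52021 3774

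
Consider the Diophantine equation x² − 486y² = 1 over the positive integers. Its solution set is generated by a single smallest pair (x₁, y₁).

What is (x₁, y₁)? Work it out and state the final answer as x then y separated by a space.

485 22

d=486: √d = [22; 22,44] (ℓ=2, even), read p_1/q_1
a_0=22:  p_0=22·1+0=22,  q_0=22·0+1=1
a_1=22:  p_1=22·22+1=485,  q_1=22·1+0=22
→ (485, 22).  Check: 485²=235225, 486·22²=235224, difference 1.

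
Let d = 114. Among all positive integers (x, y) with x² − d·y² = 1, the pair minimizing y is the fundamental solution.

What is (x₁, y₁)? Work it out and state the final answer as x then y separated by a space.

d=114: √d = [10; 1,2,10,2,1,20] (ℓ=6, even), read p_5/q_5
k=0  a_k=10  p_k/q_k = 10/1
…
k=2  a_k=2  p_k/q_k = 32/3
k=3  a_k=10  p_k/q_k = 331/31
k=4  a_k=2  p_k/q_k = 694/65
k=5  a_k=1  p_k/q_k = 1025/96
(x₁, y₁) = (1025, 96);  1025² − 114·96² = 1 ✓

1025 96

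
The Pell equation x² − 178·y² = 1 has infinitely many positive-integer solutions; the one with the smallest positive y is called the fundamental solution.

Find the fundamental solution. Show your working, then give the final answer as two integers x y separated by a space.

1601 120

d=178: √d = [13; 2,1,12,1,2,26] (ℓ=6, even), read p_5/q_5
k=0  a_k=13  p_k/q_k = 13/1
k=1  a_k=2  p_k/q_k = 27/2
k=2  a_k=1  p_k/q_k = 40/3
…
k=4  a_k=1  p_k/q_k = 547/41
k=5  a_k=2  p_k/q_k = 1601/120
fundamental: x₁=1601, y₁=120  (since 2563201 − 178·14400 = 1)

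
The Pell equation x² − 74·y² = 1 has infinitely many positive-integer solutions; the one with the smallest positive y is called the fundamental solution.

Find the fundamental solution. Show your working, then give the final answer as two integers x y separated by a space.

3699 430

√74 = [8; 1,1,1,1,16, …], period ℓ=5 (odd) → k=9
k=0  a_k=8  p_k/q_k = 8/1
k=1  a_k=1  p_k/q_k = 9/1
k=2  a_k=1  p_k/q_k = 17/2
k=3  a_k=1  p_k/q_k = 26/3
k=4  a_k=1  p_k/q_k = 43/5
k=5  a_k=16  p_k/q_k = 714/83
k=6  a_k=1  p_k/q_k = 757/88
k=7  a_k=1  p_k/q_k = 1471/171
k=8  a_k=1  p_k/q_k = 2228/259
k=9  a_k=1  p_k/q_k = 3699/430
fundamental: x₁=3699, y₁=430  (since 13682601 − 74·184900 = 1)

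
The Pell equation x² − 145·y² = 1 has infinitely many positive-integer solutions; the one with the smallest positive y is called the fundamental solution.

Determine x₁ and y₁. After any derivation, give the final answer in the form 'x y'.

[12; 24] for √145; ℓ=1 ⇒ convergent index 1
step 0: (12, 1)  from 12·(1,0) + (0,1)
step 1: (289, 24)  from 24·(12,1) + (1,0)
(x₁, y₁) = (289, 24);  289² − 145·24² = 1 ✓

289 24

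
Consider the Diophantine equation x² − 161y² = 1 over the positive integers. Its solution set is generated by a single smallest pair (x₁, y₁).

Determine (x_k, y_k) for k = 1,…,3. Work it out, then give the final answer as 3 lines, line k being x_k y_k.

11775 928
277301249 21854400
6530444402175 514671119072

√161 → a₀=12, period (1,2,4,1,2,1,4,2,1,24); ℓ=10 even so k=9
i=0: a=12 ⇒ p=12, q=1
…
i=2: a=2 ⇒ p=38, q=3
…
i=4: a=1 ⇒ p=203, q=16
…
i=6: a=1 ⇒ p=774, q=61
…
i=8: a=2 ⇒ p=8108, q=639
i=9: a=1 ⇒ p=11775, q=928
→ (11775, 928).  Check: 11775²=138650625, 161·928²=138650624, difference 1.
(11775+928√161)^2 = 277301249 + 21854400√161
(11775+928√161)^3 = 6530444402175 + 514671119072√161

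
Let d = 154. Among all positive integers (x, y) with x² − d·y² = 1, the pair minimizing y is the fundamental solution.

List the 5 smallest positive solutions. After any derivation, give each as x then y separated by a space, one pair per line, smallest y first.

21295 1716
906954049 73084440
38627172925615 3112666297884
1645131293994988801 132568457553795120
70066141772619400108975 5646090604103467862916

d=154: √d = [12; 2,2,3,1,2,1,3,2,2,24] (ℓ=10, even), read p_9/q_9
step 0: (12, 1)  from 12·(1,0) + (0,1)
step 1: (25, 2)  from 2·(12,1) + (1,0)
…
step 3: (211, 17)  from 3·(62,5) + (25,2)
…
step 5: (757, 61)  from 2·(273,22) + (211,17)
…
step 8: (8724, 703)  from 2·(3847,310) + (1030,83)
step 9: (21295, 1716)  from 2·(8724,703) + (3847,310)
(x₁, y₁) = (21295, 1716);  21295² − 154·1716² = 1 ✓
(21295+1716√154)^2 = 906954049 + 73084440√154
(21295+1716√154)^3 = 38627172925615 + 3112666297884√154
(21295+1716√154)^4 = 1645131293994988801 + 132568457553795120√154
(21295+1716√154)^5 = 70066141772619400108975 + 5646090604103467862916√154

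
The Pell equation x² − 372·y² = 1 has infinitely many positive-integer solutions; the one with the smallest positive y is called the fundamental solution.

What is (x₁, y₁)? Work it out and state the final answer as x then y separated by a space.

[19; 3,2,12,2,3,38] for √372; ℓ=6 ⇒ convergent index 5
i=0: a=19 ⇒ p=19, q=1
i=1: a=3 ⇒ p=58, q=3
i=2: a=2 ⇒ p=135, q=7
i=3: a=12 ⇒ p=1678, q=87
i=4: a=2 ⇒ p=3491, q=181
i=5: a=3 ⇒ p=12151, q=630
(x₁, y₁) = (12151, 630);  12151² − 372·630² = 1 ✓

12151 630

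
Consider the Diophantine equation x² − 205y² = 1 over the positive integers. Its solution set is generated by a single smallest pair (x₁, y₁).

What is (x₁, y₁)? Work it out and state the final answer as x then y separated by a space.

39689 2772

√205 = [14; 3,6,1,4,1,6,3,28, …], period ℓ=8 (even) → k=7
a_0=14:  p_0=14·1+0=14,  q_0=14·0+1=1
a_1=3:  p_1=3·14+1=43,  q_1=3·1+0=3
a_2=6:  p_2=6·43+14=272,  q_2=6·3+1=19
a_3=1:  p_3=1·272+43=315,  q_3=1·19+3=22
a_4=4:  p_4=4·315+272=1532,  q_4=4·22+19=107
…
a_6=6:  p_6=6·1847+1532=12614,  q_6=6·129+107=881
a_7=3:  p_7=3·12614+1847=39689,  q_7=3·881+129=2772
→ (39689, 2772).  Check: 39689²=1575216721, 205·2772²=1575216720, difference 1.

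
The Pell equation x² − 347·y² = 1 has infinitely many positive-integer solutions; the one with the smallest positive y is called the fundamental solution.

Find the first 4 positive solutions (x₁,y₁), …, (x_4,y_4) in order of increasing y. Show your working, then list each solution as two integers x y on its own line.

641602 34443
823306252807 44197395372
1056469876826312026 56714274530897445
1355666371822207590758497 72775983935101527618408

√347 → a₀=18, period (1,1,1,2,4,…,1,1,36); ℓ=14 even so k=13
step 0: (18, 1)  from 18·(1,0) + (0,1)
…
step 2: (37, 2)  from 1·(19,1) + (18,1)
step 3: (56, 3)  from 1·(37,2) + (19,1)
step 4: (149, 8)  from 2·(56,3) + (37,2)
step 5: (652, 35)  from 4·(149,8) + (56,3)
…
step 10: (164168, 8813)  from 2·(74549,4002) + (15070,809)
…
step 12: (402885, 21628)  from 1·(238717,12815) + (164168,8813)
step 13: (641602, 34443)  from 1·(402885,21628) + (238717,12815)
fundamental: x₁=641602, y₁=34443  (since 411653126404 − 347·1186320249 = 1)
n=2: (641602,34443)∘(641602,34443) = (641602·641602+347·34443·34443, 641602·34443+34443·641602) = (823306252807,44197395372)
n=3: (823306252807,44197395372)∘(641602,34443) = (641602·823306252807+347·34443·44197395372, 641602·44197395372+34443·823306252807) = (1056469876826312026,56714274530897445)
n=4: (1056469876826312026,56714274530897445)∘(641602,34443) = (641602·1056469876826312026+347·34443·56714274530897445, 641602·56714274530897445+34443·1056469876826312026) = (1355666371822207590758497,72775983935101527618408)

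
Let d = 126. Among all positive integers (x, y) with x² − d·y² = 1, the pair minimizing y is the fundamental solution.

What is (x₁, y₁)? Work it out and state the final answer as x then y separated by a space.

√126 → a₀=11, period (4,2,4,22); ℓ=4 even so k=3
step 0: (11, 1)  from 11·(1,0) + (0,1)
…
step 2: (101, 9)  from 2·(45,4) + (11,1)
step 3: (449, 40)  from 4·(101,9) + (45,4)
→ (449, 40).  Check: 449²=201601, 126·40²=201600, difference 1.

449 40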